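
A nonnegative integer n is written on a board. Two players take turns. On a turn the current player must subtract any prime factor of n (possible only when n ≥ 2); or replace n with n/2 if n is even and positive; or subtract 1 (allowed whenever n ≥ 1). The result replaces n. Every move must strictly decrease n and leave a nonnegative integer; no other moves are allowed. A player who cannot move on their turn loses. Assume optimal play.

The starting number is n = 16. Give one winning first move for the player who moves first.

Move to 14.

Build the W/L table. Terminal = L. A non-terminal position is W if it has a move to some L; otherwise it is L.
n=0: no move → L
n=1: reaches L-position 0 → W
n=2: reaches L-position 0 → W
n=3: reaches L-position 0 → W
n=4: only reaches 2(W), 3(W), all W → L
n=5: reaches L-position 0 → W
n=6: reaches L-position 4 → W
n=7: reaches L-position 0 → W
n=8: reaches L-position 4 → W
n=9: only reaches 6(W), 8(W), all W → L
n=10: reaches L-position 9 → W
n=11: reaches L-position 0 → W
n=12: reaches L-position 9 → W
n=13: reaches L-position 0 → W
n=14: only reaches 7(W), 12(W), 13(W), all W → L
n=15: reaches L-position 14 → W
n=16: reaches L-position 14 → W
From 16, the L positions reachable in one move are: 14.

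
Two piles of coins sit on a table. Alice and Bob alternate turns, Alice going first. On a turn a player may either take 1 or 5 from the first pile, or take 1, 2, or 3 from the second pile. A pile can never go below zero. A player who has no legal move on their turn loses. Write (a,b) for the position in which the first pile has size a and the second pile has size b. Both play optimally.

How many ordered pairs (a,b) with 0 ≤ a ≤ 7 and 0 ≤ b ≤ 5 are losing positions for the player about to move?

16

Use the standard recursion: the mover loses at a terminal position; elsewhere, the mover wins exactly when some move hands the opponent an L position.
Every move lowers a or b (never raises either), so fill the grid row by row in increasing a, and left to right within a row: each cell's successors are then already labelled.
      b=0  b=1  b=2  b=3  b=4  b=5
a=0:    L    W    W    W    L    W
a=1:    W    L    W    W    W    L
a=2:    L    W    W    W    L    W
a=3:    W    L    W    W    W    L
a=4:    L    W    W    W    L    W
a=5:    W    L    W    W    W    L
a=6:    L    W    W    W    L    W
a=7:    W    L    W    W    W    L
Cells with no legal move (terminal, hence L): (0,0).
The remaining L cells, each justified by listing all of its moves:
(0,4): L (options (0,3)(W), (0,2)(W), (0,1)(W) are all W)
(1,1): L (options (0,1)(W), (1,0)(W) are all W)
(1,5): L (options (0,5)(W), (1,4)(W), (1,3)(W), (1,2)(W) are all W)
(2,0): L (sole option (1,0)(W) is W)
(2,4): L (options (1,4)(W), (2,3)(W), (2,2)(W), (2,1)(W) are all W)
(3,1): L (options (2,1)(W), (3,0)(W) are all W)
(3,5): L (options (2,5)(W), (3,4)(W), (3,3)(W), (3,2)(W) are all W)
(4,0): L (sole option (3,0)(W) is W)
(4,4): L (options (3,4)(W), (4,3)(W), (4,2)(W), (4,1)(W) are all W)
(5,1): L (options (4,1)(W), (0,1)(W), (5,0)(W) are all W)
(5,5): L (options (4,5)(W), (0,5)(W), (5,4)(W), (5,3)(W), (5,2)(W) are all W)
(6,0): L (options (5,0)(W), (1,0)(W) are all W)
(6,4): L (options (5,4)(W), (1,4)(W), (6,3)(W), (6,2)(W), (6,1)(W) are all W)
(7,1): L (options (6,1)(W), (2,1)(W), (7,0)(W) are all W)
(7,5): L (options (6,5)(W), (2,5)(W), (7,4)(W), (7,3)(W), (7,2)(W) are all W)
Every other cell has at least one move into one of the L cells above, so it is W.
L cells per row: a=0: 2, a=1: 2, a=2: 2, a=3: 2, a=4: 2, a=5: 2, a=6: 2, a=7: 2; total 16.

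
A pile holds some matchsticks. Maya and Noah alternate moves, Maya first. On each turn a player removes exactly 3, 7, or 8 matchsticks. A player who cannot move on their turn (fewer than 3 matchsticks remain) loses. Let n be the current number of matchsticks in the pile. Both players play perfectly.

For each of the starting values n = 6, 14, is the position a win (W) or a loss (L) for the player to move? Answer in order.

Compute win/loss labels from the base case upward. A position with no move is L. Any other position is W if it can reach an L in one move, else L.
n=0: no move → L
n=1: no move → L
n=2: no move → L
n=3: can move to 0, which is L ⇒ W
n=4: can move to 1, which is L ⇒ W
n=5: can move to 2, which is L ⇒ W
n=6: the only move is to 3(W), a W ⇒ L
n=7: can move to 0, which is L ⇒ W
n=8: can move to 1, which is L ⇒ W
n=9: can move to 6, which is L ⇒ W
n=10: can move to 2, which is L ⇒ W
n=11: moves to 8(W), 4(W), 3(W); every one is W ⇒ L
n=12: moves to 9(W), 5(W), 4(W); every one is W ⇒ L
n=13: can move to 6, which is L ⇒ W
n=14: can move to 11, which is L ⇒ W

6: L, 14: W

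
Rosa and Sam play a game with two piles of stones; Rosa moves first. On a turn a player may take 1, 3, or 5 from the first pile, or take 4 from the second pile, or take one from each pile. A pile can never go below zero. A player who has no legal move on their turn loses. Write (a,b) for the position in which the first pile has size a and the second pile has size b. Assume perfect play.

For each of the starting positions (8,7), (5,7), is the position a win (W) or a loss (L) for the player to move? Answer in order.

Classify positions by backward induction: terminal positions (no move available) are L. From any other position, the mover wins iff some move reaches an L.
No move ever increases a pile, so every position that can arise here has a ≤ 8 and b ≤ 7; it is enough to label the cells with 0 ≤ a ≤ 8 and 0 ≤ b ≤ 7.
Every move lowers a or b (never raises either), so fill the grid row by row in increasing a, and left to right within a row: each cell's successors are then already labelled.
      b=0  b=1  b=2  b=3  b=4  b=5  b=6  b=7
a=0:    L    L    L    L    W    W    W    W
a=1:    W    W    W    W    W    L    L    L
a=2:    L    L    L    L    W    W    W    W
a=3:    W    W    W    W    W    L    L    L
a=4:    L    L    L    L    W    W    W    W
a=5:    W    W    W    W    W    L    L    L
a=6:    L    L    L    L    W    W    W    W
a=7:    W    W    W    W    W    L    L    L
a=8:    L    L    L    L    W    W    W    W
Cells with no legal move (terminal, hence L): (0,0), (0,1), (0,2), (0,3).
The remaining L cells, each justified by listing all of its moves:
(1,5): →(0,5)(W), (1,1)(W), (0,4)(W) — all W, so L
(1,6): →(0,6)(W), (1,2)(W), (0,5)(W) — all W, so L
(1,7): →(0,7)(W), (1,3)(W), (0,6)(W) — all W, so L
(2,0): →(1,0)(W) only, which is W, so L
(2,1): →(1,1)(W), (1,0)(W) — all W, so L
(2,2): →(1,2)(W), (1,1)(W) — all W, so L
(2,3): →(1,3)(W), (1,2)(W) — all W, so L
(3,5): →(2,5)(W), (0,5)(W), (3,1)(W), (2,4)(W) — all W, so L
(3,6): →(2,6)(W), (0,6)(W), (3,2)(W), (2,5)(W) — all W, so L
(3,7): →(2,7)(W), (0,7)(W), (3,3)(W), (2,6)(W) — all W, so L
(4,0): →(3,0)(W), (1,0)(W) — all W, so L
(4,1): →(3,1)(W), (1,1)(W), (3,0)(W) — all W, so L
(4,2): →(3,2)(W), (1,2)(W), (3,1)(W) — all W, so L
(4,3): →(3,3)(W), (1,3)(W), (3,2)(W) — all W, so L
(5,5): →(4,5)(W), (2,5)(W), (0,5)(W), (5,1)(W), (4,4)(W) — all W, so L
(5,6): →(4,6)(W), (2,6)(W), (0,6)(W), (5,2)(W), (4,5)(W) — all W, so L
(5,7): →(4,7)(W), (2,7)(W), (0,7)(W), (5,3)(W), (4,6)(W) — all W, so L
(6,0): →(5,0)(W), (3,0)(W), (1,0)(W) — all W, so L
(6,1): →(5,1)(W), (3,1)(W), (1,1)(W), (5,0)(W) — all W, so L
(6,2): →(5,2)(W), (3,2)(W), (1,2)(W), (5,1)(W) — all W, so L
(6,3): →(5,3)(W), (3,3)(W), (1,3)(W), (5,2)(W) — all W, so L
(7,5): →(6,5)(W), (4,5)(W), (2,5)(W), (7,1)(W), (6,4)(W) — all W, so L
(7,6): →(6,6)(W), (4,6)(W), (2,6)(W), (7,2)(W), (6,5)(W) — all W, so L
(7,7): →(6,7)(W), (4,7)(W), (2,7)(W), (7,3)(W), (6,6)(W) — all W, so L
(8,0): →(7,0)(W), (5,0)(W), (3,0)(W) — all W, so L
(8,1): →(7,1)(W), (5,1)(W), (3,1)(W), (7,0)(W) — all W, so L
(8,2): →(7,2)(W), (5,2)(W), (3,2)(W), (7,1)(W) — all W, so L
(8,3): →(7,3)(W), (5,3)(W), (3,3)(W), (7,2)(W) — all W, so L
Every other cell has at least one move into one of the L cells above, so it is W.
(8,7): the move to (7,7) reaches an L cell, so W
(5,7): one of the L cells justified above, so L

(8,7): W, (5,7): L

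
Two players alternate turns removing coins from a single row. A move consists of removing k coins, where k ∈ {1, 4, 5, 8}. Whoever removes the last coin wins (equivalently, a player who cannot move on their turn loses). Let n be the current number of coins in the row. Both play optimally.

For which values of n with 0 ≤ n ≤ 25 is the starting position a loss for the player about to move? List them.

0, 2, 9, 11, 18, 20

Work bottom-up. With no move the player to move loses. Otherwise the position is W if at least one move leads to an L position for the opponent, and L if every move leads to a W.
n=0: no move → L
n=1: reaches L-position 0 → W
n=2: only reaches 1(W), which is W → L
n=3: reaches L-position 2 → W
n=4: reaches L-position 0 → W
n=5: reaches L-position 0 → W
n=6: reaches L-position 2 → W
n=7: reaches L-position 2 → W
n=8: reaches L-position 0 → W
n=9: only reaches 8(W), 5(W), 4(W), 1(W), all W → L
n=10: reaches L-position 9 → W
n=11: only reaches 10(W), 7(W), 6(W), 3(W), all W → L
n=12: reaches L-position 11 → W
n=13: reaches L-position 9 → W
n=14: reaches L-position 9 → W
n=15: reaches L-position 11 → W
n=16: reaches L-position 11 → W
n=17: reaches L-position 9 → W
n=18: only reaches 17(W), 14(W), 13(W), 10(W), all W → L
n=19: reaches L-position 18 → W
n=20: only reaches 19(W), 16(W), 15(W), 12(W), all W → L
n=21: reaches L-position 20 → W
n=22: reaches L-position 18 → W
n=23: reaches L-position 18 → W
n=24: reaches L-position 20 → W
n=25: reaches L-position 20 → W
Reading off the rows marked L gives the requested list; there are 6 such values of n.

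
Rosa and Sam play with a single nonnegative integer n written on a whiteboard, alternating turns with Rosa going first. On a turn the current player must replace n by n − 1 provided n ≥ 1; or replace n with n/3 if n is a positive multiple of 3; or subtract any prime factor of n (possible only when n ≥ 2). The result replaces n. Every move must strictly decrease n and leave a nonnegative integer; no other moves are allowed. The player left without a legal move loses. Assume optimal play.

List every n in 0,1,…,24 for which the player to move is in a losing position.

Compute win/loss labels from the base case upward. A position with no move is L. Any other position is W if it can reach an L in one move, else L.
n=0: no move → L
n=1: W (go to 0, an L position)
n=2: W (go to 0, an L position)
n=3: W (go to 0, an L position)
n=4: L (options 2(W), 3(W) are all W)
n=5: W (go to 0, an L position)
n=6: W (go to 4, an L position)
n=7: W (go to 0, an L position)
n=8: L (options 6(W), 7(W) are all W)
n=9: W (go to 8, an L position)
n=10: W (go to 8, an L position)
n=11: W (go to 0, an L position)
n=12: W (go to 4, an L position)
n=13: W (go to 0, an L position)
n=14: L (options 7(W), 12(W), 13(W) are all W)
n=15: W (go to 14, an L position)
n=16: W (go to 14, an L position)
n=17: W (go to 0, an L position)
n=18: L (options 6(W), 15(W), 16(W), 17(W) are all W)
n=19: W (go to 0, an L position)
n=20: W (go to 18, an L position)
n=21: W (go to 14, an L position)
n=22: L (options 11(W), 20(W), 21(W) are all W)
n=23: W (go to 0, an L position)
n=24: W (go to 8, an L position)
Reading off the rows marked L gives the requested list; there are 6 such values of n.

0, 4, 8, 14, 18, 22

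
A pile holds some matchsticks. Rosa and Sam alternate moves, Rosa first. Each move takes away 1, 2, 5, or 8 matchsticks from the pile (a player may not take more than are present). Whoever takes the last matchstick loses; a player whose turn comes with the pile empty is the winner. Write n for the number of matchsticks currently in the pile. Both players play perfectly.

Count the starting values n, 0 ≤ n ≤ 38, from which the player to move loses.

Build the W/L table. Terminal = W. A non-terminal position is W if it has a move to some L; otherwise it is L.
n=0: no move; the opponent has just taken the last matchstick and therefore loses → W
n=1: →0(W) only, which is W, so L
n=2: →1(L), so W
n=3: →1(L), so W
n=4: →3(W), 2(W) — all W, so L
n=5: →4(L), so W
n=6: →4(L), so W
n=7: →6(W), 5(W), 2(W) — all W, so L
n=8: →7(L), so W
n=9: →7(L), so W
n=10: →9(W), 8(W), 5(W), 2(W) — all W, so L
n=11: →10(L), so W
n=12: →10(L), so W
n=13: →12(W), 11(W), 8(W), 5(W) — all W, so L
n=14: →13(L), so W
n=15: →13(L), so W
n=16: →15(W), 14(W), 11(W), 8(W) — all W, so L
n=17: →16(L), so W
n=18: →16(L), so W
n=19: →18(W), 17(W), 14(W), 11(W) — all W, so L
n=20: →19(L), so W
n=21: →19(L), so W
n=22: →21(W), 20(W), 17(W), 14(W) — all W, so L
n=23: →22(L), so W
n=24: →22(L), so W
n=25: →24(W), 23(W), 20(W), 17(W) — all W, so L
n=26: →25(L), so W
n=27: →25(L), so W
n=28: →27(W), 26(W), 23(W), 20(W) — all W, so L
n=29: →28(L), so W
n=30: →28(L), so W
n=31: →30(W), 29(W), 26(W), 23(W) — all W, so L
n=32: →31(L), so W
n=33: →31(L), so W
n=34: →33(W), 32(W), 29(W), 26(W) — all W, so L
n=35: →34(L), so W
n=36: →34(L), so W
n=37: →36(W), 35(W), 32(W), 29(W) — all W, so L
n=38: →37(L), so W
L entries with 0 ≤ n ≤ 38: n = 1, 4, 7, 10, 13, 16, 19, 22, 25, 28, 31, 34, 37; that makes 13.

13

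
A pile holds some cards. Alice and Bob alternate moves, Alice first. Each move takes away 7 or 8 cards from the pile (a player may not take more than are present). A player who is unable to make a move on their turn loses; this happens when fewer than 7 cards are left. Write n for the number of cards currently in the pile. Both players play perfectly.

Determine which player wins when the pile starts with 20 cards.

Bob wins.

Work bottom-up. With no move the player to move loses. Otherwise the position is W if at least one move leads to an L position for the opponent, and L if every move leads to a W.
n=0: no move → L
n=1: no move → L
n=2: no move → L
n=3: no move → L
n=4: no move → L
n=5: no move → L
n=6: no move → L
n=7: W (go to 0, an L position)
n=8: W (go to 1, an L position)
n=9: W (go to 2, an L position)
n=10: W (go to 3, an L position)
n=11: W (go to 4, an L position)
n=12: W (go to 5, an L position)
n=13: W (go to 6, an L position)
n=14: W (go to 6, an L position)
n=15: L (options 8(W), 7(W) are all W)
n=16: L (options 9(W), 8(W) are all W)
n=17: L (options 10(W), 9(W) are all W)
n=18: L (options 11(W), 10(W) are all W)
n=19: L (options 12(W), 11(W) are all W)
n=20: L (options 13(W), 12(W) are all W)
Every move from 20 reaches a W position, so the mover loses.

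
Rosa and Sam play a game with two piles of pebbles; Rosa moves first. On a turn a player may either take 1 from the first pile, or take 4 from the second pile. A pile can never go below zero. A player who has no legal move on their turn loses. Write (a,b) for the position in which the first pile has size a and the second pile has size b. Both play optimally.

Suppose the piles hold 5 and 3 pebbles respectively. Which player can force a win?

Rosa wins.

Build the W/L table. Terminal = L. A non-terminal position is W if it has a move to some L; otherwise it is L.
No move ever increases a pile, so every position that can arise here has a ≤ 5 and b ≤ 3; it is enough to label the cells with 0 ≤ a ≤ 5 and 0 ≤ b ≤ 3.
Every move lowers a or b (never raises either), so fill the grid row by row in increasing a, and left to right within a row: each cell's successors are then already labelled.
      b=0  b=1  b=2  b=3
a=0:    L    L    L    L
a=1:    W    W    W    W
a=2:    L    L    L    L
a=3:    W    W    W    W
a=4:    L    L    L    L
a=5:    W    W    W    W
Cells with no legal move (terminal, hence L): (0,0), (0,1), (0,2), (0,3).
The remaining L cells, each justified by listing all of its moves:
(2,0): the only move is to (1,0)(W), a W ⇒ L
(2,1): the only move is to (1,1)(W), a W ⇒ L
(2,2): the only move is to (1,2)(W), a W ⇒ L
(2,3): the only move is to (1,3)(W), a W ⇒ L
(4,0): the only move is to (3,0)(W), a W ⇒ L
(4,1): the only move is to (3,1)(W), a W ⇒ L
(4,2): the only move is to (3,2)(W), a W ⇒ L
(4,3): the only move is to (3,3)(W), a W ⇒ L
Every other cell has at least one move into one of the L cells above, so it is W.
The starting position (5,3) is W: Rosa should move to (4,3), handing over an L position.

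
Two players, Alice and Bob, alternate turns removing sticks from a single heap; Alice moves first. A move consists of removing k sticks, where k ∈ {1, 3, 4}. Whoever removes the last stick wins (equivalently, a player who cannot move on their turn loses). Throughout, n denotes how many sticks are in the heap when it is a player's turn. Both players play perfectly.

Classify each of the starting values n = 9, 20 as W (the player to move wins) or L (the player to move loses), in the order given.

9: L, 20: W

Classify positions by backward induction: terminal positions (no move available) are L. From any other position, the mover wins iff some move reaches an L.
n=0: no move → L
n=1: can move to 0, which is L ⇒ W
n=2: the only move is to 1(W), a W ⇒ L
n=3: can move to 2, which is L ⇒ W
n=4: can move to 0, which is L ⇒ W
n=5: can move to 2, which is L ⇒ W
n=6: can move to 2, which is L ⇒ W
n=7: moves to 6(W), 4(W), 3(W); every one is W ⇒ L
n=8: can move to 7, which is L ⇒ W
n=9: moves to 8(W), 6(W), 5(W); every one is W ⇒ L
n=10: can move to 9, which is L ⇒ W
n=11: can move to 7, which is L ⇒ W
n=12: can move to 9, which is L ⇒ W
n=13: can move to 9, which is L ⇒ W
n=14: moves to 13(W), 11(W), 10(W); every one is W ⇒ L
n=15: can move to 14, which is L ⇒ W
n=16: moves to 15(W), 13(W), 12(W); every one is W ⇒ L
n=17: can move to 16, which is L ⇒ W
n=18: can move to 14, which is L ⇒ W
n=19: can move to 16, which is L ⇒ W
n=20: can move to 16, which is L ⇒ W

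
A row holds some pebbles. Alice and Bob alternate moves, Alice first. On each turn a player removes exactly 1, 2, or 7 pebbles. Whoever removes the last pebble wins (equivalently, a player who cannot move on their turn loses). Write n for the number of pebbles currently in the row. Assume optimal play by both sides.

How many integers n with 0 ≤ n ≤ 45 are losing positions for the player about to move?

16

Compute win/loss labels from the base case upward. A position with no move is L. Any other position is W if it can reach an L in one move, else L.
n=0: no move → L
n=1: W (go to 0, an L position)
n=2: W (go to 0, an L position)
n=3: L (options 2(W), 1(W) are all W)
n=4: W (go to 3, an L position)
n=5: W (go to 3, an L position)
n=6: L (options 5(W), 4(W) are all W)
n=7: W (go to 6, an L position)
n=8: W (go to 6, an L position)
n=9: L (options 8(W), 7(W), 2(W) are all W)
n=10: W (go to 9, an L position)
n=11: W (go to 9, an L position)
n=12: L (options 11(W), 10(W), 5(W) are all W)
n=13: W (go to 12, an L position)
n=14: W (go to 12, an L position)
n=15: L (options 14(W), 13(W), 8(W) are all W)
n=16: W (go to 15, an L position)
n=17: W (go to 15, an L position)
n=18: L (options 17(W), 16(W), 11(W) are all W)
n=19: W (go to 18, an L position)
n=20: W (go to 18, an L position)
n=21: L (options 20(W), 19(W), 14(W) are all W)
n=22: W (go to 21, an L position)
n=23: W (go to 21, an L position)
n=24: L (options 23(W), 22(W), 17(W) are all W)
n=25: W (go to 24, an L position)
n=26: W (go to 24, an L position)
n=27: L (options 26(W), 25(W), 20(W) are all W)
n=28: W (go to 27, an L position)
n=29: W (go to 27, an L position)
n=30: L (options 29(W), 28(W), 23(W) are all W)
n=31: W (go to 30, an L position)
n=32: W (go to 30, an L position)
n=33: L (options 32(W), 31(W), 26(W) are all W)
n=34: W (go to 33, an L position)
n=35: W (go to 33, an L position)
n=36: L (options 35(W), 34(W), 29(W) are all W)
n=37: W (go to 36, an L position)
n=38: W (go to 36, an L position)
n=39: L (options 38(W), 37(W), 32(W) are all W)
n=40: W (go to 39, an L position)
n=41: W (go to 39, an L position)
n=42: L (options 41(W), 40(W), 35(W) are all W)
n=43: W (go to 42, an L position)
n=44: W (go to 42, an L position)
n=45: L (options 44(W), 43(W), 38(W) are all W)
L entries with 0 ≤ n ≤ 45: n = 0, 3, 6, 9, 12, 15, 18, 21, 24, 27, 30, 33, 36, 39, 42, 45; that makes 16.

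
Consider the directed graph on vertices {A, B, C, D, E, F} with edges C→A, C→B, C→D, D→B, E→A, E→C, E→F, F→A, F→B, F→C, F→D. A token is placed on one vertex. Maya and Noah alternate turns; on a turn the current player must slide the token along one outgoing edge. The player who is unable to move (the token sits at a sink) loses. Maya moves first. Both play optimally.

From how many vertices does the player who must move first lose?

2

Use the standard recursion: the mover loses at a terminal position; elsewhere, the mover wins exactly when some move hands the opponent an L position.
Every edge goes from a vertex to one that appears earlier in the order A, B, D, C, F, E, so processing vertices in that order labels each vertex after all of its successors.
A: no outgoing edge → L
B: no outgoing edge → L
D: can move to B, which is L ⇒ W
C: can move to B, which is L ⇒ W
F: can move to B, which is L ⇒ W
E: can move to A, which is L ⇒ W
The L vertices are A, B; that is 2 in all.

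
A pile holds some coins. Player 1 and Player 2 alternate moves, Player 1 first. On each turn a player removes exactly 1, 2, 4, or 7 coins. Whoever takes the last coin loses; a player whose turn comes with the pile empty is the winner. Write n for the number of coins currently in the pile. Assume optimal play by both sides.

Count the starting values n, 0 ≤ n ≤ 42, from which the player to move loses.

14

Positions with no move are W. A position that does have a move is losing for the player to move precisely when every available move leads to a winning position for the opponent. Fill in the labels:
n=0: no move; the opponent has just taken the last coin and therefore loses → W
n=1: only reaches 0(W), which is W → L
n=2: reaches L-position 1 → W
n=3: reaches L-position 1 → W
n=4: only reaches 3(W), 2(W), 0(W), all W → L
n=5: reaches L-position 4 → W
n=6: reaches L-position 4 → W
n=7: only reaches 6(W), 5(W), 3(W), 0(W), all W → L
n=8: reaches L-position 7 → W
n=9: reaches L-position 7 → W
n=10: only reaches 9(W), 8(W), 6(W), 3(W), all W → L
n=11: reaches L-position 10 → W
n=12: reaches L-position 10 → W
n=13: only reaches 12(W), 11(W), 9(W), 6(W), all W → L
n=14: reaches L-position 13 → W
n=15: reaches L-position 13 → W
n=16: only reaches 15(W), 14(W), 12(W), 9(W), all W → L
n=17: reaches L-position 16 → W
n=18: reaches L-position 16 → W
n=19: only reaches 18(W), 17(W), 15(W), 12(W), all W → L
n=20: reaches L-position 19 → W
n=21: reaches L-position 19 → W
n=22: only reaches 21(W), 20(W), 18(W), 15(W), all W → L
n=23: reaches L-position 22 → W
n=24: reaches L-position 22 → W
n=25: only reaches 24(W), 23(W), 21(W), 18(W), all W → L
n=26: reaches L-position 25 → W
n=27: reaches L-position 25 → W
n=28: only reaches 27(W), 26(W), 24(W), 21(W), all W → L
n=29: reaches L-position 28 → W
n=30: reaches L-position 28 → W
n=31: only reaches 30(W), 29(W), 27(W), 24(W), all W → L
n=32: reaches L-position 31 → W
n=33: reaches L-position 31 → W
n=34: only reaches 33(W), 32(W), 30(W), 27(W), all W → L
n=35: reaches L-position 34 → W
n=36: reaches L-position 34 → W
n=37: only reaches 36(W), 35(W), 33(W), 30(W), all W → L
n=38: reaches L-position 37 → W
n=39: reaches L-position 37 → W
n=40: only reaches 39(W), 38(W), 36(W), 33(W), all W → L
n=41: reaches L-position 40 → W
n=42: reaches L-position 40 → W
L entries with 0 ≤ n ≤ 42: n = 1, 4, 7, 10, 13, 16, 19, 22, 25, 28, 31, 34, 37, 40; that makes 14.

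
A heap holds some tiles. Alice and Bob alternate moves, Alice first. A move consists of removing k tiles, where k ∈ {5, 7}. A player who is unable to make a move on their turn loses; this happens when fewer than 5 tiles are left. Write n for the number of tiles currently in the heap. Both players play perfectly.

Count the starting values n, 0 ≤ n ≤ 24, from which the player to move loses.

11

Work bottom-up. With no move the player to move loses. Otherwise the position is W if at least one move leads to an L position for the opponent, and L if every move leads to a W.
n=0: no move → L
n=1: no move → L
n=2: no move → L
n=3: no move → L
n=4: no move → L
n=5: reaches L-position 0 → W
n=6: reaches L-position 1 → W
n=7: reaches L-position 2 → W
n=8: reaches L-position 3 → W
n=9: reaches L-position 4 → W
n=10: reaches L-position 3 → W
n=11: reaches L-position 4 → W
n=12: only reaches 7(W), 5(W), all W → L
n=13: only reaches 8(W), 6(W), all W → L
n=14: only reaches 9(W), 7(W), all W → L
n=15: only reaches 10(W), 8(W), all W → L
n=16: only reaches 11(W), 9(W), all W → L
n=17: reaches L-position 12 → W
n=18: reaches L-position 13 → W
n=19: reaches L-position 14 → W
n=20: reaches L-position 15 → W
n=21: reaches L-position 16 → W
n=22: reaches L-position 15 → W
n=23: reaches L-position 16 → W
n=24: only reaches 19(W), 17(W), all W → L
L entries with 0 ≤ n ≤ 24: n = 0, 1, 2, 3, 4, 12, 13, 14, 15, 16, 24; that makes 11.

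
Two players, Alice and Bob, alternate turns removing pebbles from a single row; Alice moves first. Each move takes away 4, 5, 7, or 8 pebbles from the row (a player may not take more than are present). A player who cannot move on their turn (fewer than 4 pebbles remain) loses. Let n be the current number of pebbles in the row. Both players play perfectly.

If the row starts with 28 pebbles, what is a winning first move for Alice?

Remove 4, leaving 24.

Work bottom-up. With no move the player to move loses. Otherwise the position is W if at least one move leads to an L position for the opponent, and L if every move leads to a W.
n=0: no move → L
n=1: no move → L
n=2: no move → L
n=3: no move → L
n=4: W (go to 0, an L position)
n=5: W (go to 1, an L position)
n=6: W (go to 2, an L position)
n=7: W (go to 3, an L position)
n=8: W (go to 3, an L position)
n=9: W (go to 2, an L position)
n=10: W (go to 3, an L position)
n=11: W (go to 3, an L position)
n=12: L (options 8(W), 7(W), 5(W), 4(W) are all W)
n=13: L (options 9(W), 8(W), 6(W), 5(W) are all W)
n=14: L (options 10(W), 9(W), 7(W), 6(W) are all W)
n=15: L (options 11(W), 10(W), 8(W), 7(W) are all W)
n=16: W (go to 12, an L position)
n=17: W (go to 13, an L position)
n=18: W (go to 14, an L position)
n=19: W (go to 15, an L position)
n=20: W (go to 15, an L position)
n=21: W (go to 14, an L position)
n=22: W (go to 15, an L position)
n=23: W (go to 15, an L position)
n=24: L (options 20(W), 19(W), 17(W), 16(W) are all W)
n=25: L (options 21(W), 20(W), 18(W), 17(W) are all W)
n=26: L (options 22(W), 21(W), 19(W), 18(W) are all W)
n=27: L (options 23(W), 22(W), 20(W), 19(W) are all W)
n=28: W (go to 24, an L position)
From 28, the L positions reachable in one move are: 24.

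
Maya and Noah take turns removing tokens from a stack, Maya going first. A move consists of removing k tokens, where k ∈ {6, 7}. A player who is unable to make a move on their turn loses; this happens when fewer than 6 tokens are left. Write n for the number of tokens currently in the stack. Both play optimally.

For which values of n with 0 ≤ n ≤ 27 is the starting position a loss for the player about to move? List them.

0, 1, 2, 3, 4, 5, 13, 14, 15, 16, 17, 18, 26, 27

Classify positions by backward induction: terminal positions (no move available) are L. From any other position, the mover wins iff some move reaches an L.
n=0: no move → L
n=1: no move → L
n=2: no move → L
n=3: no move → L
n=4: no move → L
n=5: no move → L
n=6: reaches L-position 0 → W
n=7: reaches L-position 1 → W
n=8: reaches L-position 2 → W
n=9: reaches L-position 3 → W
n=10: reaches L-position 4 → W
n=11: reaches L-position 5 → W
n=12: reaches L-position 5 → W
n=13: only reaches 7(W), 6(W), all W → L
n=14: only reaches 8(W), 7(W), all W → L
n=15: only reaches 9(W), 8(W), all W → L
n=16: only reaches 10(W), 9(W), all W → L
n=17: only reaches 11(W), 10(W), all W → L
n=18: only reaches 12(W), 11(W), all W → L
n=19: reaches L-position 13 → W
n=20: reaches L-position 14 → W
n=21: reaches L-position 15 → W
n=22: reaches L-position 16 → W
n=23: reaches L-position 17 → W
n=24: reaches L-position 18 → W
n=25: reaches L-position 18 → W
n=26: only reaches 20(W), 19(W), all W → L
n=27: only reaches 21(W), 20(W), all W → L
Reading off the rows marked L gives the requested list; there are 14 such values of n.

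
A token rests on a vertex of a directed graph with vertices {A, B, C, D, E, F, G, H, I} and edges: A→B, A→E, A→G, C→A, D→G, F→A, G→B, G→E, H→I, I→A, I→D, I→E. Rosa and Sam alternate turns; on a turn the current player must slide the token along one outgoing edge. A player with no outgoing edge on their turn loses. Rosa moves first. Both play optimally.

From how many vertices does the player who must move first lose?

6

Label each position W (a win for the player to move) or L (a loss). A position with no legal move is L; any other position is W exactly when some move reaches an L, and L when every move reaches a W.
Every edge goes from a vertex to one that appears earlier in the order E, B, G, D, A, I, H, C, F, so processing vertices in that order labels each vertex after all of its successors.
E: no outgoing edge → L
B: no outgoing edge → L
G: W (go to B, an L position)
D: L (sole option G(W) is W)
A: W (go to B, an L position)
I: W (go to D, an L position)
H: L (sole option I(W) is W)
C: L (sole option A(W) is W)
F: L (sole option A(W) is W)
The L vertices are B, C, D, E, F, H; that is 6 in all.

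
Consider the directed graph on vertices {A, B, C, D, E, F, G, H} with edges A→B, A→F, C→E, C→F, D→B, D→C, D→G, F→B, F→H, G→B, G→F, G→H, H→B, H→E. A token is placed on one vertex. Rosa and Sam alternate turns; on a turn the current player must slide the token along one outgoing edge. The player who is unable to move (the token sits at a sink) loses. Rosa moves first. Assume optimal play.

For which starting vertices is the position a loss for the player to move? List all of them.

Positions with no move are L. A position that does have a move is losing for the player to move precisely when every available move leads to a winning position for the opponent. Fill in the labels:
Every edge goes from a vertex to one that appears earlier in the order B, E, H, F, G, C, D, A, so processing vertices in that order labels each vertex after all of its successors.
B: no outgoing edge → L
E: no outgoing edge → L
H: can move to E, which is L ⇒ W
F: can move to B, which is L ⇒ W
G: can move to B, which is L ⇒ W
C: can move to E, which is L ⇒ W
D: can move to B, which is L ⇒ W
A: can move to B, which is L ⇒ W
Reading off the rows marked L gives the requested list; there are 2 such vertices.

B, E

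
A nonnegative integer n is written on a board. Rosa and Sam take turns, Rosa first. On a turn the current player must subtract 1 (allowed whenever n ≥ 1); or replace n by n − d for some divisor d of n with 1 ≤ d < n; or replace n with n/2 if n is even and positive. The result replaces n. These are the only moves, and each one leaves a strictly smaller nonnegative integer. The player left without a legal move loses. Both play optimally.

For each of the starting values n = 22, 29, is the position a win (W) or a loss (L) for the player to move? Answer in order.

22: W, 29: L

Work bottom-up. With no move the player to move loses. Otherwise the position is W if at least one move leads to an L position for the opponent, and L if every move leads to a W.
n=0: no move → L
n=1: can move to 0, which is L ⇒ W
n=2: the only move is to 1(W), a W ⇒ L
n=3: can move to 2, which is L ⇒ W
n=4: can move to 2, which is L ⇒ W
n=5: the only move is to 4(W), a W ⇒ L
n=6: can move to 5, which is L ⇒ W
n=7: the only move is to 6(W), a W ⇒ L
n=8: can move to 7, which is L ⇒ W
n=9: moves to 6(W), 8(W); every one is W ⇒ L
n=10: can move to 5, which is L ⇒ W
n=11: the only move is to 10(W), a W ⇒ L
n=12: can move to 9, which is L ⇒ W
n=13: the only move is to 12(W), a W ⇒ L
n=14: can move to 7, which is L ⇒ W
n=15: moves to 10(W), 12(W), 14(W); every one is W ⇒ L
n=16: can move to 15, which is L ⇒ W
n=17: the only move is to 16(W), a W ⇒ L
n=18: can move to 9, which is L ⇒ W
n=19: the only move is to 18(W), a W ⇒ L
n=20: can move to 15, which is L ⇒ W
n=21: moves to 14(W), 18(W), 20(W); every one is W ⇒ L
n=22: can move to 11, which is L ⇒ W
n=23: the only move is to 22(W), a W ⇒ L
n=24: can move to 21, which is L ⇒ W
n=25: moves to 20(W), 24(W); every one is W ⇒ L
n=26: can move to 13, which is L ⇒ W
n=27: moves to 18(W), 24(W), 26(W); every one is W ⇒ L
n=28: can move to 21, which is L ⇒ W
n=29: the only move is to 28(W), a W ⇒ L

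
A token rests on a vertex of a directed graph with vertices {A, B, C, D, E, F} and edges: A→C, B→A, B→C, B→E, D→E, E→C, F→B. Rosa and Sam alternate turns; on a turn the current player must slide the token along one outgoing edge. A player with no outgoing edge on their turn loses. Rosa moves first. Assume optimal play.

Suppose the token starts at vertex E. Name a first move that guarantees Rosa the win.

Use the standard recursion: the mover loses at a terminal position; elsewhere, the mover wins exactly when some move hands the opponent an L position.
Every edge goes from a vertex to one that appears earlier in the order C, E, A, B, D, F, so processing vertices in that order labels each vertex after all of its successors.
C: no outgoing edge → L
E: reaches L-position C → W
A: reaches L-position C → W
B: reaches L-position C → W
D: only reaches E(W), which is W → L
F: only reaches B(W), which is W → L
From E, the L positions reachable in one move are: C.

Move to C.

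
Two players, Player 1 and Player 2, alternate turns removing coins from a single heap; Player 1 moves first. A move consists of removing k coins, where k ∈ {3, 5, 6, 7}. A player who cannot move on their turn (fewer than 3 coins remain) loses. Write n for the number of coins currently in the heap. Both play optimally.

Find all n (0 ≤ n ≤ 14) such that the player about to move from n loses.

0, 1, 2, 10, 11, 12

Classify positions by backward induction: terminal positions (no move available) are L. From any other position, the mover wins iff some move reaches an L.
n=0: no move → L
n=1: no move → L
n=2: no move → L
n=3: →0(L), so W
n=4: →1(L), so W
n=5: →2(L), so W
n=6: →1(L), so W
n=7: →2(L), so W
n=8: →2(L), so W
n=9: →2(L), so W
n=10: →7(W), 5(W), 4(W), 3(W) — all W, so L
n=11: →8(W), 6(W), 5(W), 4(W) — all W, so L
n=12: →9(W), 7(W), 6(W), 5(W) — all W, so L
n=13: →10(L), so W
n=14: →11(L), so W
Reading off the rows marked L gives the requested list; there are 6 such values of n.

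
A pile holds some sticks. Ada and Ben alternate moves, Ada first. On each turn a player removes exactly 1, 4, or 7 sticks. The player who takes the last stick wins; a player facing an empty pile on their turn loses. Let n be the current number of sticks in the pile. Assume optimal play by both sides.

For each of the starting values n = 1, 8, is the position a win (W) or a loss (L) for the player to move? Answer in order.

Positions with no move are L. A position that does have a move is losing for the player to move precisely when every available move leads to a winning position for the opponent. Fill in the labels:
n=0: no move → L
n=1: reaches L-position 0 → W
n=2: only reaches 1(W), which is W → L
n=3: reaches L-position 2 → W
n=4: reaches L-position 0 → W
n=5: only reaches 4(W), 1(W), all W → L
n=6: reaches L-position 5 → W
n=7: reaches L-position 0 → W
n=8: only reaches 7(W), 4(W), 1(W), all W → L

1: W, 8: L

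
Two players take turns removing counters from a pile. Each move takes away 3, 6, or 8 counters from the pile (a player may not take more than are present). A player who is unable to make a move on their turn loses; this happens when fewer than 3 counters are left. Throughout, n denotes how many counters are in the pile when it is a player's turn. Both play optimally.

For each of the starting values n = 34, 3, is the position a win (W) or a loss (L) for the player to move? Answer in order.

34: L, 3: W

Compute win/loss labels from the base case upward. A position with no move is L. Any other position is W if it can reach an L in one move, else L.
n=0: no move → L
n=1: no move → L
n=2: no move → L
n=3: W (go to 0, an L position)
n=4: W (go to 1, an L position)
n=5: W (go to 2, an L position)
n=6: W (go to 0, an L position)
n=7: W (go to 1, an L position)
n=8: W (go to 2, an L position)
n=9: W (go to 1, an L position)
n=10: W (go to 2, an L position)
n=11: L (options 8(W), 5(W), 3(W) are all W)
n=12: L (options 9(W), 6(W), 4(W) are all W)
n=13: L (options 10(W), 7(W), 5(W) are all W)
n=14: W (go to 11, an L position)
n=15: W (go to 12, an L position)
n=16: W (go to 13, an L position)
n=17: W (go to 11, an L position)
n=18: W (go to 12, an L position)
n=19: W (go to 13, an L position)
n=20: W (go to 12, an L position)
n=21: W (go to 13, an L position)
n=22: L (options 19(W), 16(W), 14(W) are all W)
n=23: L (options 20(W), 17(W), 15(W) are all W)
n=24: L (options 21(W), 18(W), 16(W) are all W)
n=25: W (go to 22, an L position)
n=26: W (go to 23, an L position)
n=27: W (go to 24, an L position)
n=28: W (go to 22, an L position)
n=29: W (go to 23, an L position)
n=30: W (go to 24, an L position)
n=31: W (go to 23, an L position)
n=32: W (go to 24, an L position)
n=33: L (options 30(W), 27(W), 25(W) are all W)
n=34: L (options 31(W), 28(W), 26(W) are all W)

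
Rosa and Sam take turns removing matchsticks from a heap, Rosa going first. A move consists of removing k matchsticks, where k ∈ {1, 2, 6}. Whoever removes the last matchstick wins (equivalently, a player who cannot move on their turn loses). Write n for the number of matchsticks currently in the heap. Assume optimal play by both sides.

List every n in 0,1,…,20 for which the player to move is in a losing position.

0, 3, 7, 10, 14, 17

Label each position W (a win for the player to move) or L (a loss). A position with no legal move is L; any other position is W exactly when some move reaches an L, and L when every move reaches a W.
n=0: no move → L
n=1: →0(L), so W
n=2: →0(L), so W
n=3: →2(W), 1(W) — all W, so L
n=4: →3(L), so W
n=5: →3(L), so W
n=6: →0(L), so W
n=7: →6(W), 5(W), 1(W) — all W, so L
n=8: →7(L), so W
n=9: →7(L), so W
n=10: →9(W), 8(W), 4(W) — all W, so L
n=11: →10(L), so W
n=12: →10(L), so W
n=13: →7(L), so W
n=14: →13(W), 12(W), 8(W) — all W, so L
n=15: →14(L), so W
n=16: →14(L), so W
n=17: →16(W), 15(W), 11(W) — all W, so L
n=18: →17(L), so W
n=19: →17(L), so W
n=20: →14(L), so W
The losing starting values of n are exactly the entries labelled L in this table (6 of them).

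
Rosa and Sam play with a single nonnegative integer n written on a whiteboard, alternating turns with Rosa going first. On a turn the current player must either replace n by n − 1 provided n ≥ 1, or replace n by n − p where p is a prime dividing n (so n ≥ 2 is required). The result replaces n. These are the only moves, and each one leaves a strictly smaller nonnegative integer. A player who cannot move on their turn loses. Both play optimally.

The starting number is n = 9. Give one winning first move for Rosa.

Move to 8.

Label each position W (a win for the player to move) or L (a loss). A position with no legal move is L; any other position is W exactly when some move reaches an L, and L when every move reaches a W.
n=0: no move → L
n=1: reaches L-position 0 → W
n=2: reaches L-position 0 → W
n=3: reaches L-position 0 → W
n=4: only reaches 2(W), 3(W), all W → L
n=5: reaches L-position 0 → W
n=6: reaches L-position 4 → W
n=7: reaches L-position 0 → W
n=8: only reaches 6(W), 7(W), all W → L
n=9: reaches L-position 8 → W
From 9, the L positions reachable in one move are: 8.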